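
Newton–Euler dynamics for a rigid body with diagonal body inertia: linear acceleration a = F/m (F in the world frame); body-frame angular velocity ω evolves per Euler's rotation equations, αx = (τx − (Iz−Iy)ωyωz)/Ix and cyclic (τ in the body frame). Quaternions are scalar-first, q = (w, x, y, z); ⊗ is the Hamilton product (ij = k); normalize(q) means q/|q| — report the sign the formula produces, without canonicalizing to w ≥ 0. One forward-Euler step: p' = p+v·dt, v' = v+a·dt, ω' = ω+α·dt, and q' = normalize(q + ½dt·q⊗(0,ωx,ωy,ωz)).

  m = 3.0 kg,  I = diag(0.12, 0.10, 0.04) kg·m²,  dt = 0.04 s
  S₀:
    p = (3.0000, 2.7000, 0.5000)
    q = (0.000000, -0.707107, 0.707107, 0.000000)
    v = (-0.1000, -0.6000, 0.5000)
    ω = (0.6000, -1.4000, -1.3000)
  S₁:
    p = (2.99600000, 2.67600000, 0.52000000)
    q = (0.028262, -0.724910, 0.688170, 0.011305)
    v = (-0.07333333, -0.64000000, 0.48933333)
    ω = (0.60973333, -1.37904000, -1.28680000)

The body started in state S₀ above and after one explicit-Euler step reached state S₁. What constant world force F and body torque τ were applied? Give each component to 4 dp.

Δω = ω₁−ω₀ = (0.00973333, 0.02096000, 0.01320000)
τ = I·(Δω/dt) + ω₀×(Iω₀) = (-0.0800, -0.0100, 0.0300)
v₁ − v₀ = (0.02666667, -0.04000000, -0.01066667)
F = m·Δv/dt = (2.0000, -3.0000, -0.8000)

F = (2.0000, -3.0000, -0.8000)
τ = (-0.0800, -0.0100, 0.0300)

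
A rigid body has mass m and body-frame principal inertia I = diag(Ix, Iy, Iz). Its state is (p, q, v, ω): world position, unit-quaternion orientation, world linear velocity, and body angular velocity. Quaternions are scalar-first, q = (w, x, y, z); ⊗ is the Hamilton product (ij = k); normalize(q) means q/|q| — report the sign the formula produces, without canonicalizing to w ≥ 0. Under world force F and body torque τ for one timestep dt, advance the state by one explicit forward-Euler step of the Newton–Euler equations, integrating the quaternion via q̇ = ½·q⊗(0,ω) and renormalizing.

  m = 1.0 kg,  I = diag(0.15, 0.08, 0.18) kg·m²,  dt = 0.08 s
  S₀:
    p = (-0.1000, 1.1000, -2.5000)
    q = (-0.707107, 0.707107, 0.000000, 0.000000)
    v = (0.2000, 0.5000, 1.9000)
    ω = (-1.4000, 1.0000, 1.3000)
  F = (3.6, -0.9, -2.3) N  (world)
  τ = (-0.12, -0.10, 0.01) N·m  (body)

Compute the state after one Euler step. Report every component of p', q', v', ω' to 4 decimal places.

p' = (-0.0840, 1.1400, -2.3480)
q' = (-0.6650, 0.7439, -0.0648, -0.0085)
v' = (0.4880, 0.4280, 1.7160)
ω' = (-1.5333, 0.8454, 1.2609)

α = I⁻¹(τ − ω×Iω) = (-1.6667, -1.9325, -0.4889)
ω' = ω + α·dt = (-1.5333, 0.8454, 1.2609)
Hamilton product q⊗(0,ω) = (0.9899498, 0.9899498, -1.6263461, -0.2121321)
updated quaternion q' = (-0.6650, 0.7439, -0.0648, -0.0085)
a = F/m = (3.6000, -0.9000, -2.3000)
p' = p + v·dt = (-0.0840, 1.1400, -2.3480)
v + (F/m)dt = (0.4880, 0.4280, 1.7160)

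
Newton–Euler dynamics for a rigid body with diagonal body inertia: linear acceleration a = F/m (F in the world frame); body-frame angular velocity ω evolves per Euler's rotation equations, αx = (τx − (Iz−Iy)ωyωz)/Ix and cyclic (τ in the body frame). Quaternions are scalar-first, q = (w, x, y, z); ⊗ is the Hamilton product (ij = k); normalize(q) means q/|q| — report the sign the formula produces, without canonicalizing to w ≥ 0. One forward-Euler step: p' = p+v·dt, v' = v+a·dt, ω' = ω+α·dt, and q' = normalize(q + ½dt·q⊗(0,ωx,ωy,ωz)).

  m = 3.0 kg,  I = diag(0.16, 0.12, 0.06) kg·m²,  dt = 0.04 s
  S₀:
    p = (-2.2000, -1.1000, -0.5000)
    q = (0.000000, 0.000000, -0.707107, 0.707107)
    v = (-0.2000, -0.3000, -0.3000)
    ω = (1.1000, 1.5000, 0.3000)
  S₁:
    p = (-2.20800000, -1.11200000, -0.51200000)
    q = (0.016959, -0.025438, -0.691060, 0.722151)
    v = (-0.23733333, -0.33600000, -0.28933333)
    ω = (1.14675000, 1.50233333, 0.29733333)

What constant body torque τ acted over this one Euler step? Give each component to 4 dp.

ω₁ − ω₀ = (0.04675000, 0.00233333, -0.00266667)
ω₀×(Iω₀) = (-0.0270, 0.0330, -0.0660)
τ = I·(Δω/dt) + ω₀×(Iω₀) = (0.1600, 0.0400, -0.0700)

τ = (0.1600, 0.0400, -0.0700)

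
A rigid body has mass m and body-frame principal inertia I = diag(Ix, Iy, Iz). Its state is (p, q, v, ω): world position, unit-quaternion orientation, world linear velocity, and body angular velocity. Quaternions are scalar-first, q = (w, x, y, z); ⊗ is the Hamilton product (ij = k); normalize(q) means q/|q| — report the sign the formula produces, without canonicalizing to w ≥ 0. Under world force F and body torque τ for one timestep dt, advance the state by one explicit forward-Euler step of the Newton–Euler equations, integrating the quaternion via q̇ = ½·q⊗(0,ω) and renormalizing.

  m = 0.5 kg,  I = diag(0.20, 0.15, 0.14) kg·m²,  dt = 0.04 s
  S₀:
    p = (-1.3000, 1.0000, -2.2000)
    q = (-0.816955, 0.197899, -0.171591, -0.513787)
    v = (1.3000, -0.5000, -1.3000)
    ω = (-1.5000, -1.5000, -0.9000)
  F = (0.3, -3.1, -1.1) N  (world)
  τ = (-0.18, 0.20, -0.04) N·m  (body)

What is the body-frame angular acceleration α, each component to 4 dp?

precession coupling ω×(Iω) = (-0.0135, 0.0810, -0.1125)
(τ − ω×Iω)/I = (-0.8325, 0.7933, 0.5179)

α = (-0.8325, 0.7933, 0.5179)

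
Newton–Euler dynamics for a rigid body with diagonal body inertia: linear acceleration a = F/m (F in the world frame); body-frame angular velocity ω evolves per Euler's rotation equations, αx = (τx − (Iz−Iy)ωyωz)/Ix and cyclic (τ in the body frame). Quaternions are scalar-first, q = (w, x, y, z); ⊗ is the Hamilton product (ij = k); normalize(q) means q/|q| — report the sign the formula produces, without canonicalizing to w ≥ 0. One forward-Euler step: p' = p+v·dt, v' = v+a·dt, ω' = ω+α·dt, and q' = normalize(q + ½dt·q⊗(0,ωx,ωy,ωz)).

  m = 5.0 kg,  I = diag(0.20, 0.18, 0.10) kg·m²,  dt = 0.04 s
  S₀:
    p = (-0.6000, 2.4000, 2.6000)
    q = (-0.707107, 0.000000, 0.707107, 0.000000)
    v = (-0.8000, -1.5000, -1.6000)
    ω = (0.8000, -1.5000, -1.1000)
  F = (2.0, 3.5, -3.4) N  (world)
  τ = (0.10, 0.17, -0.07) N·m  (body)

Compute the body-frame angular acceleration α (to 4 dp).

gyro term ω×Iω = (-0.1320, -0.0880, 0.0240)
α = I⁻¹(τ − ω×Iω) = (1.1600, 1.4333, -0.9400)

α = (1.1600, 1.4333, -0.9400)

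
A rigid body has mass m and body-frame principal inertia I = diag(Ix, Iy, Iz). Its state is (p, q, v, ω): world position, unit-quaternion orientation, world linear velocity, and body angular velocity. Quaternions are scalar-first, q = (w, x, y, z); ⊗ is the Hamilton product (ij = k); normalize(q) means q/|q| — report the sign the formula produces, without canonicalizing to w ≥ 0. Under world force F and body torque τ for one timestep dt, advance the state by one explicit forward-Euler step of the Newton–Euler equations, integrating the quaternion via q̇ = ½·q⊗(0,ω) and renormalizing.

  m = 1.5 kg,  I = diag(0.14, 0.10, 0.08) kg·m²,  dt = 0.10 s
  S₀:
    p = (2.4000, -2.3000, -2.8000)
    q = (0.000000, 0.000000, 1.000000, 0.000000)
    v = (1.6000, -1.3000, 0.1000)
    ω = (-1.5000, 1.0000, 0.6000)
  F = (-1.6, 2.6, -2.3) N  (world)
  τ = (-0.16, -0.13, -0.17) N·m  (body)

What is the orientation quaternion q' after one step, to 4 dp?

q' = (-0.0498, 0.0299, 0.9955, 0.0747)

Hamilton product q⊗(0,ω) = (-1.0000000, 0.6000000, 0.0000000, 1.5000000)
q + ½dt·q⊗(0,ω), renormalized = (-0.0498, 0.0299, 0.9955, 0.0747)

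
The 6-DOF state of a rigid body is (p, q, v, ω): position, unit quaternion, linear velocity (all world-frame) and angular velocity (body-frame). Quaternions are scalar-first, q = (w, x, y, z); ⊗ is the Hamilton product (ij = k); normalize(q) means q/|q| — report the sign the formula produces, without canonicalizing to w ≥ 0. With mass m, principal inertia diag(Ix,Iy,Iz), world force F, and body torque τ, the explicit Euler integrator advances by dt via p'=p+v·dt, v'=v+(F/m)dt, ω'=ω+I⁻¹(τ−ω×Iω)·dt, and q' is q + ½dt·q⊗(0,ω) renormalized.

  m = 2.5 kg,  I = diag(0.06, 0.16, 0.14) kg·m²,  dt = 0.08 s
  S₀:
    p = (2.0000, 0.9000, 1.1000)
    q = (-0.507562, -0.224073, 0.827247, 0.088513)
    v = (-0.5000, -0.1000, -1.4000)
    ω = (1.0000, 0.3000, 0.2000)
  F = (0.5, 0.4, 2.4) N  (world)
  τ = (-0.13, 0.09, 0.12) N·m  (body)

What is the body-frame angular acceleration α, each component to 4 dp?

gyro term ω×Iω = (-0.0012, -0.0160, 0.0300)
(τ − ω×Iω)/I = (-2.1467, 0.6625, 0.6429)

α = (-2.1467, 0.6625, 0.6429)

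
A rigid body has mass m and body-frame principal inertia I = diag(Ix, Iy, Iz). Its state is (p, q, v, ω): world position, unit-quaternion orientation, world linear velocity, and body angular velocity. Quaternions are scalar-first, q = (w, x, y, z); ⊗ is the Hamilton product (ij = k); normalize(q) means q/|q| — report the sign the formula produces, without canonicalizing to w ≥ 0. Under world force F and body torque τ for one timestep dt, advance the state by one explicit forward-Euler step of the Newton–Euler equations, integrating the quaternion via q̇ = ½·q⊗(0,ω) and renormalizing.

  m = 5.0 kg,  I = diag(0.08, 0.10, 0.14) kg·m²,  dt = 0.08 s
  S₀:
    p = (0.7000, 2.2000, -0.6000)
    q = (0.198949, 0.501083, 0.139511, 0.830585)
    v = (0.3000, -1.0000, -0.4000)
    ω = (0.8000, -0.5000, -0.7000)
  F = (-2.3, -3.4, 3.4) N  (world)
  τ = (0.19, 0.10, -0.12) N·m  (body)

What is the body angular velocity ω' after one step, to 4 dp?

ω×(Iω) gyroscopic = (0.0140, 0.0336, -0.0080)
angular accel α = (2.2000, 0.6640, -0.8000)
ω' = ω + α·dt = (0.9760, -0.4469, -0.7640)

ω' = (0.9760, -0.4469, -0.7640)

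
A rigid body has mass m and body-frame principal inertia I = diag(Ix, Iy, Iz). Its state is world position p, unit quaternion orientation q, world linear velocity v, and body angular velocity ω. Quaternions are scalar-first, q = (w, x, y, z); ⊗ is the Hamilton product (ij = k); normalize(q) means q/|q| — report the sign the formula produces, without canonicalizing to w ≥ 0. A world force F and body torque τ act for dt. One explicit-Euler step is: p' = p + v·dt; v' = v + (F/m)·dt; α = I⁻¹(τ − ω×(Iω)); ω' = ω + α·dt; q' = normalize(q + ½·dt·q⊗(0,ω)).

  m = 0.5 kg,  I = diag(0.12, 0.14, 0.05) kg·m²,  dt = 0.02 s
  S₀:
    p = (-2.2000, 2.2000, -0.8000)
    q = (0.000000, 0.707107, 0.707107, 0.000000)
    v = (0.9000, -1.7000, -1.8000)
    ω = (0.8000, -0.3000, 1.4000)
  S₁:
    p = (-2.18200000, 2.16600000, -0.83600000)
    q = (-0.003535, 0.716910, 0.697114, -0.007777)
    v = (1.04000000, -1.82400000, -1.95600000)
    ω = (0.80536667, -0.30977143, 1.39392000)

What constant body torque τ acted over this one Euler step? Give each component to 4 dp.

Δω = ω₁−ω₀ = (0.00536667, -0.00977143, -0.00608000)
applied torque τ = (0.0700, 0.0100, -0.0200)

τ = (0.0700, 0.0100, -0.0200)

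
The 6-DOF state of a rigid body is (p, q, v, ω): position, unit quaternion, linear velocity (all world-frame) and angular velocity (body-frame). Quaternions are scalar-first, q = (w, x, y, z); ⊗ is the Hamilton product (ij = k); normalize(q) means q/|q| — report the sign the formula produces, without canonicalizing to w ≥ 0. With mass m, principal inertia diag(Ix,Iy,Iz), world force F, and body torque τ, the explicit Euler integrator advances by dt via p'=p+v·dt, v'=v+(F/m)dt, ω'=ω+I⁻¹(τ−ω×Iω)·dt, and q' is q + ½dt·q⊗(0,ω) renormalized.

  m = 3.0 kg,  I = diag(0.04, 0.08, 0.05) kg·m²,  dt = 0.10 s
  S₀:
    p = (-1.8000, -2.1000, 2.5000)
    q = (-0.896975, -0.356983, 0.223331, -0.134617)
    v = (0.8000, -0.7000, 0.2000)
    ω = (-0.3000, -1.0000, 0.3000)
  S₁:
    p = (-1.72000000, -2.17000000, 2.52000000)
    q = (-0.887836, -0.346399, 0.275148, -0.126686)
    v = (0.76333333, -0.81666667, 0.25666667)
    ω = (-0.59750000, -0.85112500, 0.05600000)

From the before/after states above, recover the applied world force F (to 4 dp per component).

F = (-1.1000, -3.5000, 1.7000)

Δv = v₁−v₀ = (-0.03666667, -0.11666667, 0.05666667)
m·(v₁−v₀)/dt = (-1.1000, -3.5000, 1.7000)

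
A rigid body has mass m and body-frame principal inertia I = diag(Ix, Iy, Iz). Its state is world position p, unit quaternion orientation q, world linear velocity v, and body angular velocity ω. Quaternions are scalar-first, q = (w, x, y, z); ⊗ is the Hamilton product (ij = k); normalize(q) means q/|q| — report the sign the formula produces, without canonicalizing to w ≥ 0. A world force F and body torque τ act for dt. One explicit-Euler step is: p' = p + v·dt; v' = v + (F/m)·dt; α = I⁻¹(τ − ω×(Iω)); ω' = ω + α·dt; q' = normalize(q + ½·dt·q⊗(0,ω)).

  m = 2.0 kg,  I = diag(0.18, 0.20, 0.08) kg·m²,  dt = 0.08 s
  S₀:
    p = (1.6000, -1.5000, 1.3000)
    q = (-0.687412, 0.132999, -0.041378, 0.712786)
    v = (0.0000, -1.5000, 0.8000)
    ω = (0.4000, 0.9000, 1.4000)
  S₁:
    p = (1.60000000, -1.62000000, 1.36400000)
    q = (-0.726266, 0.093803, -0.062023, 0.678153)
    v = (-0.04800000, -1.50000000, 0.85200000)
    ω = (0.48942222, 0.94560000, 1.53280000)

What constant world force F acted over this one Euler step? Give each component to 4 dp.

velocity change Δv = (-0.04800000, 0.00000000, 0.05200000)
applied force F = (-1.2000, 0.0000, 1.3000)

F = (-1.2000, 0.0000, 1.3000)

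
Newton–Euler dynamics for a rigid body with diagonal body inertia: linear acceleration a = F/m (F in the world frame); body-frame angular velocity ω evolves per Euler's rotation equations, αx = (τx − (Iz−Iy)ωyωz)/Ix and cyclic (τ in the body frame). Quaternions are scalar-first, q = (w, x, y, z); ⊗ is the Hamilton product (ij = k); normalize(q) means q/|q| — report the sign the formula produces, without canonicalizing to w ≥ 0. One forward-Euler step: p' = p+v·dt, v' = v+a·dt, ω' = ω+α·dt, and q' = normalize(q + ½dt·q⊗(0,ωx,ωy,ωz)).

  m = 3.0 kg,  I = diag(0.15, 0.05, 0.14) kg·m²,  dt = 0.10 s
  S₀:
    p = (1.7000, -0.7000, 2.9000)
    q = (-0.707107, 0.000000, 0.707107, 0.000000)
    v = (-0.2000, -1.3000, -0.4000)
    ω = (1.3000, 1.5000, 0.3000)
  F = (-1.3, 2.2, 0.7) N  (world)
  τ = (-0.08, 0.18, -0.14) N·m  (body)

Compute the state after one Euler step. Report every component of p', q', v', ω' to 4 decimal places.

p' = (1.6800, -0.8300, 2.8600)
q' = (-0.7563, -0.0352, 0.6508, -0.0563)
v' = (-0.2433, -1.2267, -0.3767)
ω' = (1.2197, 1.8522, 0.3393)

precession coupling ω×(Iω) = (0.0405, 0.0039, -0.1950)
α = I⁻¹(τ − ω×Iω) = (-0.8033, 3.5220, 0.3929)
ω' = ω + α·dt = (1.2197, 1.8522, 0.3393)
q⊗(0,ω) = (-1.0606605, -0.7071070, -1.0606605, -1.1313712)
updated quaternion q' = (-0.7563, -0.0352, 0.6508, -0.0563)
a = (-0.4333, 0.7333, 0.2333)
p' = p + v·dt = (1.6800, -0.8300, 2.8600)
v + (F/m)dt = (-0.2433, -1.2267, -0.3767)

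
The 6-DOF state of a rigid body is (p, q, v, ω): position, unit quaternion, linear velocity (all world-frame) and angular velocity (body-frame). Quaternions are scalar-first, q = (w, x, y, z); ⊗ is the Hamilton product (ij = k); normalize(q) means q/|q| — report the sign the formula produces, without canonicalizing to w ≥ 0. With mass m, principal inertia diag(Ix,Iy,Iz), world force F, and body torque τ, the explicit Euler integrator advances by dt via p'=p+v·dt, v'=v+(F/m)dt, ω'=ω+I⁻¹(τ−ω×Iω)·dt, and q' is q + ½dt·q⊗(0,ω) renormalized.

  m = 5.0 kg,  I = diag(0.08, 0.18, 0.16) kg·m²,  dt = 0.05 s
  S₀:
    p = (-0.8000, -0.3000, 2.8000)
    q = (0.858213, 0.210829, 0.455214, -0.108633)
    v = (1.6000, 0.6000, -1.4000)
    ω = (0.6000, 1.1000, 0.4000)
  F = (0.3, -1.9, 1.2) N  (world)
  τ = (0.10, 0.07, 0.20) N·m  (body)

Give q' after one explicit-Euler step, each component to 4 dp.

q⊗(0,ω) = (-0.5837796, 0.8165097, 0.7945229, 0.3020687)
q' = normalize(q + ½dt·q⊗(0,ω)) = (0.8432, 0.2311, 0.4748, -0.1010)

q' = (0.8432, 0.2311, 0.4748, -0.1010)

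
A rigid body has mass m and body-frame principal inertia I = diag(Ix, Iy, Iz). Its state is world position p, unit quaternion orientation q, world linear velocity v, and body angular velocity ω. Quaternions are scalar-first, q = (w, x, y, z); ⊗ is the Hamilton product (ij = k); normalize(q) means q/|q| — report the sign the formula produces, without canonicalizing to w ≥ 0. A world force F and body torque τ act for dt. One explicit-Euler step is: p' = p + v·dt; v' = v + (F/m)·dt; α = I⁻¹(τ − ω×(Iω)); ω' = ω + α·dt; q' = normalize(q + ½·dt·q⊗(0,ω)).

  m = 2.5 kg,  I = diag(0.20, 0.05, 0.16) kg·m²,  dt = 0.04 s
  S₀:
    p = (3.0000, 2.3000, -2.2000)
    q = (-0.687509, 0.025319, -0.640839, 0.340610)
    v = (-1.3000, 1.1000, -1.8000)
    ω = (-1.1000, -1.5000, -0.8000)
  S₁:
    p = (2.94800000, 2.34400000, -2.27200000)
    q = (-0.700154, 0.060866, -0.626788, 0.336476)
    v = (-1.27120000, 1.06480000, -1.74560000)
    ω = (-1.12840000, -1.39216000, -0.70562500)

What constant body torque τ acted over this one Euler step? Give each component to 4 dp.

τ = (-0.0100, 0.1700, 0.1300)

ω₁ − ω₀ = (-0.02840000, 0.10784000, 0.09437500)
precession coupling = (0.1320, 0.0352, -0.2475)
applied torque τ = (-0.0100, 0.1700, 0.1300)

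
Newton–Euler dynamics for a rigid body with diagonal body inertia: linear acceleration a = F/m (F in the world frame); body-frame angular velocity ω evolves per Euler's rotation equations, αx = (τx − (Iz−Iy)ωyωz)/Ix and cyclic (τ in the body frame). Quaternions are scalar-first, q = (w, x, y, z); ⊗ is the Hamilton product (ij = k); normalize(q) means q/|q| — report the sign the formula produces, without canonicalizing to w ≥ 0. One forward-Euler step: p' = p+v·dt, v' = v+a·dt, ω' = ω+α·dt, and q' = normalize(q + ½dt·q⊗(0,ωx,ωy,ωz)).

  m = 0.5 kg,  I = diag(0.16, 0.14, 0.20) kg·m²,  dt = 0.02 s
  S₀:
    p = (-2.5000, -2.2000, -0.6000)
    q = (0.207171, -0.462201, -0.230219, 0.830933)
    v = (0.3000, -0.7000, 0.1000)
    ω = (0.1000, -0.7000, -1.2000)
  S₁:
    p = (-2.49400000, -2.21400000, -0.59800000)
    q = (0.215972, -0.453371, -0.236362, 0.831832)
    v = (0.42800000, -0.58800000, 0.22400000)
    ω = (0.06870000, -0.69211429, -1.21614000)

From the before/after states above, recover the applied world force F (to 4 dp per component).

F = (3.2000, 2.8000, 3.1000)

v₁ − v₀ = (0.12800000, 0.11200000, 0.12400000)
applied force F = (3.2000, 2.8000, 3.1000)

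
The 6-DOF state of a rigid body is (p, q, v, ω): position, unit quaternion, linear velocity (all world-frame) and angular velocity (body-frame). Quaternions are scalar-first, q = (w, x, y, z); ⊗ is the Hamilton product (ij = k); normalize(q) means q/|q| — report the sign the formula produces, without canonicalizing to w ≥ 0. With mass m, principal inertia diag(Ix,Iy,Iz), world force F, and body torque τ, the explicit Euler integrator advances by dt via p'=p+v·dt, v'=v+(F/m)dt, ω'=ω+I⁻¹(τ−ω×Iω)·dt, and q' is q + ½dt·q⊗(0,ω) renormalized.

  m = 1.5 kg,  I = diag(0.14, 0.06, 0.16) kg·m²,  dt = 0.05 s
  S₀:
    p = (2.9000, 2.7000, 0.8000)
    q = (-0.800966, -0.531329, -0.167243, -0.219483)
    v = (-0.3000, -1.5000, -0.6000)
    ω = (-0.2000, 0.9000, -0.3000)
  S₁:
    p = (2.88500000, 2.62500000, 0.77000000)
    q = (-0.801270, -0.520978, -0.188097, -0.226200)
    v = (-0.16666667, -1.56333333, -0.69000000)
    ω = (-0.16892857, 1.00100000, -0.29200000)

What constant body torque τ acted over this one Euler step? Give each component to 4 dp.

τ = (0.0600, 0.1200, 0.0400)

rate change Δω = (0.03107143, 0.10100000, 0.00800000)
I·α + gyro = (0.0600, 0.1200, 0.0400)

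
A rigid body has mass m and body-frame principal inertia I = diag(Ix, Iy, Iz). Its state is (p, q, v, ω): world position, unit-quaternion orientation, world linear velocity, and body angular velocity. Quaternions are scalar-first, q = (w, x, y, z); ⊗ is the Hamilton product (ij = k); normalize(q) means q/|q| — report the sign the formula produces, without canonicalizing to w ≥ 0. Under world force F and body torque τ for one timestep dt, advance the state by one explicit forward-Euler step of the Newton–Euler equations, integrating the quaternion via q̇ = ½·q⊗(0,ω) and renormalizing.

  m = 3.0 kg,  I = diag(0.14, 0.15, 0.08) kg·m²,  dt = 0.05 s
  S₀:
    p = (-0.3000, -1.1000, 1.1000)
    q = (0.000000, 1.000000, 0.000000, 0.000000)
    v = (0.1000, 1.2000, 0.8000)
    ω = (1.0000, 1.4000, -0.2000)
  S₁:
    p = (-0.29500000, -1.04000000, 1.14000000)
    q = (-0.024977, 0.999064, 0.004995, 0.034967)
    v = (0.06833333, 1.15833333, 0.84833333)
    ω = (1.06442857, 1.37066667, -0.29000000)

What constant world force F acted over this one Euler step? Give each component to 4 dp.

F = (-1.9000, -2.5000, 2.9000)

v₁ − v₀ = (-0.03166667, -0.04166667, 0.04833333)
m·(v₁−v₀)/dt = (-1.9000, -2.5000, 2.9000)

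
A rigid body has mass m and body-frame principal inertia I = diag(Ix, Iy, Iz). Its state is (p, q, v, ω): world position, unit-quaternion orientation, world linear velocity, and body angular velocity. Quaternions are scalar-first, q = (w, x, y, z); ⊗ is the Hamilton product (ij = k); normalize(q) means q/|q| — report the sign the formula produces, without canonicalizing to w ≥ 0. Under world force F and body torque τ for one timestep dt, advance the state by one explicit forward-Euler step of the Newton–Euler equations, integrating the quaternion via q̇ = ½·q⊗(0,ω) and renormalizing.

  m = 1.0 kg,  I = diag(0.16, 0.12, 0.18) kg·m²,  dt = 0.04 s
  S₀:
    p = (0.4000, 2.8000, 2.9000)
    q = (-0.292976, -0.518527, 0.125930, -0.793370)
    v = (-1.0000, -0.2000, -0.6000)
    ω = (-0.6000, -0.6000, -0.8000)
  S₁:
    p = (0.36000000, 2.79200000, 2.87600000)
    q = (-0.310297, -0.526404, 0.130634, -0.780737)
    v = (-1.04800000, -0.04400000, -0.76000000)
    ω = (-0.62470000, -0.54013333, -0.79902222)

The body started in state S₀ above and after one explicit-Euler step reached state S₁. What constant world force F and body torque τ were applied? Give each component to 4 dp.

ω₁ − ω₀ = (-0.02470000, 0.05986667, 0.00097778)
τ = I·(Δω/dt) + ω₀×(Iω₀) = (-0.0700, 0.1700, -0.0100)
Δv = v₁−v₀ = (-0.04800000, 0.15600000, -0.16000000)
m·(v₁−v₀)/dt = (-1.2000, 3.9000, -4.0000)

F = (-1.2000, 3.9000, -4.0000)
τ = (-0.0700, 0.1700, -0.0100)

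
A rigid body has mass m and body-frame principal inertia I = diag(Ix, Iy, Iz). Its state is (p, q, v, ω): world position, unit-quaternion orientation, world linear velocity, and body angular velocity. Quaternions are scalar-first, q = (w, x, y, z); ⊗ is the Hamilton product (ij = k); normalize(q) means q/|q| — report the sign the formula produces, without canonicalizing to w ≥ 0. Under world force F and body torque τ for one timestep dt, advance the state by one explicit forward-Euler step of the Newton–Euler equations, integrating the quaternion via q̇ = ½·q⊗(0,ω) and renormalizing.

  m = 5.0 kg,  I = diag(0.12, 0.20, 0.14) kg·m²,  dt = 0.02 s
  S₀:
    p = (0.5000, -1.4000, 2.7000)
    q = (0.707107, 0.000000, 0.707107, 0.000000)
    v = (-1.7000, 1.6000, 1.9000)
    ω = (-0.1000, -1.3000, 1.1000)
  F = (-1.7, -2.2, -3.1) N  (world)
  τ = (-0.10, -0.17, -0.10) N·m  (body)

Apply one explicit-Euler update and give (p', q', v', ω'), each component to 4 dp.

p + v·dt = (0.4660, -1.3680, 2.7380)
v' = v + a·dt = (-1.7068, 1.5912, 1.8876)
precession coupling ω×(Iω) = (0.0858, 0.0022, 0.0104)
α = I⁻¹(τ − ω×Iω) = (-1.5483, -0.8610, -0.7886)
new body rate ω' = (-0.1310, -1.3172, 1.0842)
Hamilton product q⊗(0,ω) = (0.9192391, 0.7071070, -0.9192391, 0.8485284)
updated quaternion q' = (0.7162, 0.0071, 0.6978, 0.0085)

p' = (0.4660, -1.3680, 2.7380)
q' = (0.7162, 0.0071, 0.6978, 0.0085)
v' = (-1.7068, 1.5912, 1.8876)
ω' = (-0.1310, -1.3172, 1.0842)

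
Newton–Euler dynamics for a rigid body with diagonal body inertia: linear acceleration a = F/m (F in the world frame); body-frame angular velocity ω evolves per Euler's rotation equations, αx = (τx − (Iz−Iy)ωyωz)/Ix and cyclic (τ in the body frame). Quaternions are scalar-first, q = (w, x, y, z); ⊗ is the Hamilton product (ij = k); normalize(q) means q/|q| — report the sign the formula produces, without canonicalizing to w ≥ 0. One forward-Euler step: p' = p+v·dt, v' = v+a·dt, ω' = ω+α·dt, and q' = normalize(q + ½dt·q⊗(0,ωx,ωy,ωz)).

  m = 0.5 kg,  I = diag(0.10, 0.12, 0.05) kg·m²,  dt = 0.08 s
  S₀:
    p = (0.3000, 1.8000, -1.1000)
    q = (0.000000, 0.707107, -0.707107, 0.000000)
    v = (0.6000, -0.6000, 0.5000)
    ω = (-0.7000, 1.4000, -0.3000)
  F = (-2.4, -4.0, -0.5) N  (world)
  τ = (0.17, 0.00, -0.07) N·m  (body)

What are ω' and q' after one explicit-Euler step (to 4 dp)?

ω' = (-0.5875, 1.3930, -0.3806)
q' = (0.0593, 0.7141, -0.6972, 0.0198)

precession coupling ω×(Iω) = (0.0294, 0.0105, -0.0196)
(τ − ω×Iω)/I = (1.4060, -0.0875, -1.0080)
ω + α·dt = (-0.5875, 1.3930, -0.3806)
q⊗(0,ω) = (1.4849247, 0.2121321, 0.2121321, 0.4949749)
q' = normalize(q + ½dt·q⊗(0,ω)) = (0.0593, 0.7141, -0.6972, 0.0198)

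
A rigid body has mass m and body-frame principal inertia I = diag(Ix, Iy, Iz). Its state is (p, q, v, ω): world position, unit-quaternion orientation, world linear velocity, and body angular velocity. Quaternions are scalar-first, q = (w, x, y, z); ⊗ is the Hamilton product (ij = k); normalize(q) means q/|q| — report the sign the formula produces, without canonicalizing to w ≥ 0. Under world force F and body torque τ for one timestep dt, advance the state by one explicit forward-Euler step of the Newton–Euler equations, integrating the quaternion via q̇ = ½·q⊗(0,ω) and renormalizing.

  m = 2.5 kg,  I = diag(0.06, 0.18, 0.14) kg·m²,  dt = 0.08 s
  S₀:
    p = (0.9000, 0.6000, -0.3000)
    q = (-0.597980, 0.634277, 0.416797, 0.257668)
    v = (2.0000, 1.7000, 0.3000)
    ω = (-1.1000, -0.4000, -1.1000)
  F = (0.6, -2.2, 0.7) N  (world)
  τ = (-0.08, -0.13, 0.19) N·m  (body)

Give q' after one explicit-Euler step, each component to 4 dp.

q' = (-0.5509, 0.6450, 0.4420, 0.2916)

q⊗(0,ω) = (1.1478583, 0.3023685, 0.6534619, 0.8625439)
q' = normalize(q + ½dt·q⊗(0,ω)) = (-0.5509, 0.6450, 0.4420, 0.2916)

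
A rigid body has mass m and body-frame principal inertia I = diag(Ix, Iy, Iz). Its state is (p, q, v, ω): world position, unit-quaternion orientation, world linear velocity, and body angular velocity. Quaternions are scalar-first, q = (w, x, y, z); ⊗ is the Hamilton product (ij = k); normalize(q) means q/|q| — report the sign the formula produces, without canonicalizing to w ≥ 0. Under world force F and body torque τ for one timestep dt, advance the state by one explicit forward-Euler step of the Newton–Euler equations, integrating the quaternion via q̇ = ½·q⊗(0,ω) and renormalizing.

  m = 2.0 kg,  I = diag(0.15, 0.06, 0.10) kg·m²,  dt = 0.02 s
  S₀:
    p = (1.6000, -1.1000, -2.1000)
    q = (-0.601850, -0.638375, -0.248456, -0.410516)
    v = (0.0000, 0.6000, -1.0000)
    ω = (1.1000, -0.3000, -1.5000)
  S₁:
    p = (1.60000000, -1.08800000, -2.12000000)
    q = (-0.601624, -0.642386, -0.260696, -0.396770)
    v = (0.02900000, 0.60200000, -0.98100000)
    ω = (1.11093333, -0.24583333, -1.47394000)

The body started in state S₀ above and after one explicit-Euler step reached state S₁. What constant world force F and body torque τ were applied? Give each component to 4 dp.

F = (2.9000, 0.2000, 1.9000)
τ = (0.1000, 0.0800, 0.1600)

Δv = v₁−v₀ = (0.02900000, 0.00200000, 0.01900000)
applied force F = (2.9000, 0.2000, 1.9000)
ω₁ − ω₀ = (0.01093333, 0.05416667, 0.02606000)
gyro term ω₀×Iω₀ = (0.0180, -0.0825, 0.0297)
I·α + gyro = (0.1000, 0.0800, 0.1600)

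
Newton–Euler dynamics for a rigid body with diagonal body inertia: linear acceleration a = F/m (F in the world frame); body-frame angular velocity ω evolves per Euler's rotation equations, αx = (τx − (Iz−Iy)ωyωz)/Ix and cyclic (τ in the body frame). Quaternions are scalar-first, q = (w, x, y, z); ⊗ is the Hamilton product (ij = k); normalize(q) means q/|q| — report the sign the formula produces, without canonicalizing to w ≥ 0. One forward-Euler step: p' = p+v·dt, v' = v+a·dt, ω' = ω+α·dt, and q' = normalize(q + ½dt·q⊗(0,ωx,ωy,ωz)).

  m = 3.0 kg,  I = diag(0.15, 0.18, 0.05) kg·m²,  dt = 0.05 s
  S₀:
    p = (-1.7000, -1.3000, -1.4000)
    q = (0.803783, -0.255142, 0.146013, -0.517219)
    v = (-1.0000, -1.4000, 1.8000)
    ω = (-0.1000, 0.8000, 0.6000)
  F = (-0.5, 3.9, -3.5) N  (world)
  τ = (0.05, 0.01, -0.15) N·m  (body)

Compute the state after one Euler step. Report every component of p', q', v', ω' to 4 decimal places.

p' = (-1.7500, -1.3700, -1.3100)
q' = (0.8077, -0.2445, 0.1672, -0.5097)
v' = (-1.0083, -1.3350, 1.7417)
ω' = (-0.0625, 0.8044, 0.4524)

a = F/m = (-0.1667, 1.3000, -1.1667)
p + v·dt = (-1.7500, -1.3700, -1.3100)
v + (F/m)dt = (-1.0083, -1.3350, 1.7417)
(τ − ω×Iω)/I = (0.7493, 0.0889, -2.9520)
ω' = ω + α·dt = (-0.0625, 0.8044, 0.4524)
q⊗(0,ω) = (0.1680068, 0.4210047, 0.8478335, 0.2927575)
q + ½dt·q⊗(0,ω), renormalized = (0.8077, -0.2445, 0.1672, -0.5097)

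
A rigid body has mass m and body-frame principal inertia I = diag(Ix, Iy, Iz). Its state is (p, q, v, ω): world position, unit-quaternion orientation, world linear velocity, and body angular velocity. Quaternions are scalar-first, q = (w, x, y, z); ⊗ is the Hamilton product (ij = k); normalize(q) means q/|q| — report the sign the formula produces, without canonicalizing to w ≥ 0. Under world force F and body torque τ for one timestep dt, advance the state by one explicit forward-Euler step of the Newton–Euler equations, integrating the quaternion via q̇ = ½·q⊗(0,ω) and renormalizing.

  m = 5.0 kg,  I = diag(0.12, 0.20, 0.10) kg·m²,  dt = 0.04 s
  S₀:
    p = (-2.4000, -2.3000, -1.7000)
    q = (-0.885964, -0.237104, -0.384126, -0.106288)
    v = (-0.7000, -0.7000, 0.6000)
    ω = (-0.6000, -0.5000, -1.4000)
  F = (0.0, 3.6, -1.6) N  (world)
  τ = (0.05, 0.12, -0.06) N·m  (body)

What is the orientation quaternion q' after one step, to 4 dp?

2q̇ = q⊗(0,ω) = (-0.4831286, 1.0162108, 0.1748092, 1.1284260)
updated quaternion q' = (-0.8952, -0.2167, -0.3804, -0.0837)

q' = (-0.8952, -0.2167, -0.3804, -0.0837)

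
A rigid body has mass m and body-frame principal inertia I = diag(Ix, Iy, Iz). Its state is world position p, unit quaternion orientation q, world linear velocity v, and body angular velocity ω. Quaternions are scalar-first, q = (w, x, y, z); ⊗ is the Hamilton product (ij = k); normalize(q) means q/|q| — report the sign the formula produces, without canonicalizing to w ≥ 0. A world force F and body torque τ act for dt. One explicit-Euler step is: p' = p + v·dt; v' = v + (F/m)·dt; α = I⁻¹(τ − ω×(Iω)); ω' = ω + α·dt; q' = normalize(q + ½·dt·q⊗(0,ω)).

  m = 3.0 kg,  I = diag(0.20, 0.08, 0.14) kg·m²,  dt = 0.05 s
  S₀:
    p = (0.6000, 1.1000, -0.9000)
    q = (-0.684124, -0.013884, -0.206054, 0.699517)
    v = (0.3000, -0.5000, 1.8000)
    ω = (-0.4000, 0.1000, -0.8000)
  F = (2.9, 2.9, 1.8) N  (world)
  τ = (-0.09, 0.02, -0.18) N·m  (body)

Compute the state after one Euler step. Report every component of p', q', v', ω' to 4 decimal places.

precession coupling ω×(Iω) = (-0.0048, 0.0192, 0.0048)
(τ − ω×Iω)/I = (-0.4260, 0.0100, -1.3200)
ω' = ω + α·dt = (-0.4213, 0.1005, -0.8660)
2q̇ = q⊗(0,ω) = (0.5746654, 0.3685411, -0.3593264, 0.4634892)
q + ½dt·q⊗(0,ω), renormalized = (-0.6696, -0.0047, -0.2150, 0.7109)
p' = p + v·dt = (0.6150, 1.0750, -0.8100)
v' = v + a·dt = (0.3483, -0.4517, 1.8300)

p' = (0.6150, 1.0750, -0.8100)
q' = (-0.6696, -0.0047, -0.2150, 0.7109)
v' = (0.3483, -0.4517, 1.8300)
ω' = (-0.4213, 0.1005, -0.8660)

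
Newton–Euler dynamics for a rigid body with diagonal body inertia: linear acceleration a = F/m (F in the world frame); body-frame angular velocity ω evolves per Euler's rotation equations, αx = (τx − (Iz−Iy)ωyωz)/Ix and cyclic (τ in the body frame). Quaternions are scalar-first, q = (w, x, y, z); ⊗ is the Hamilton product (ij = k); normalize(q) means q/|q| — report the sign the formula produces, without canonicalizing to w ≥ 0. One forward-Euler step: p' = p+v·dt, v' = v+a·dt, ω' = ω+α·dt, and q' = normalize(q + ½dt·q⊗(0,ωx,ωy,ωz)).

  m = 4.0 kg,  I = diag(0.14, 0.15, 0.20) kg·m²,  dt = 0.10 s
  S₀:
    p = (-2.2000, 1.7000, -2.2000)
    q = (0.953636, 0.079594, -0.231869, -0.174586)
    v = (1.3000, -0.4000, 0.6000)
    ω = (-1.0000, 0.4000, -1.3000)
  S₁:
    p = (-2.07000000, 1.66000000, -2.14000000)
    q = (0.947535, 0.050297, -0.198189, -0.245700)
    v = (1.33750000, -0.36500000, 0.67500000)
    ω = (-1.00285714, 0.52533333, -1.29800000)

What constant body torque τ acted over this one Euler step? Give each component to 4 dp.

ω₁ − ω₀ = (-0.00285714, 0.12533333, 0.00200000)
precession coupling = (-0.0260, -0.0780, -0.0040)
τ = I·(Δω/dt) + ω₀×(Iω₀) = (-0.0300, 0.1100, 0.0000)

τ = (-0.0300, 0.1100, 0.0000)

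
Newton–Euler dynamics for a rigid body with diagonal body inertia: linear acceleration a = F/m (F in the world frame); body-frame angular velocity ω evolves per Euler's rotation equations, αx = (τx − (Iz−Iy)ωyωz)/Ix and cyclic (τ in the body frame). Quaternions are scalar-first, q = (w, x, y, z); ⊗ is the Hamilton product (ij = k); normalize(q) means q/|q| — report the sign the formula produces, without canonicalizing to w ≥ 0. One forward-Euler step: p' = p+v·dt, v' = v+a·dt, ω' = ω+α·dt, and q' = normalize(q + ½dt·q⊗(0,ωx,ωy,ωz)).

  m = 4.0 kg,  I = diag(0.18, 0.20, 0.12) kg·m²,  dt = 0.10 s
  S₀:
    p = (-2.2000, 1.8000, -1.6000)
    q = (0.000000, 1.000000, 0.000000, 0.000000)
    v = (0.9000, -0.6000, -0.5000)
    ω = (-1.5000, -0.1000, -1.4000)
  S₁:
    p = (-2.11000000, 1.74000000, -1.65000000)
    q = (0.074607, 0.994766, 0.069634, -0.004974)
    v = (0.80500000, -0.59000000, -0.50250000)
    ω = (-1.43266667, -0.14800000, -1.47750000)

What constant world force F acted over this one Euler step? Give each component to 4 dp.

Δv = v₁−v₀ = (-0.09500000, 0.01000000, -0.00250000)
applied force F = (-3.8000, 0.4000, -0.1000)

F = (-3.8000, 0.4000, -0.1000)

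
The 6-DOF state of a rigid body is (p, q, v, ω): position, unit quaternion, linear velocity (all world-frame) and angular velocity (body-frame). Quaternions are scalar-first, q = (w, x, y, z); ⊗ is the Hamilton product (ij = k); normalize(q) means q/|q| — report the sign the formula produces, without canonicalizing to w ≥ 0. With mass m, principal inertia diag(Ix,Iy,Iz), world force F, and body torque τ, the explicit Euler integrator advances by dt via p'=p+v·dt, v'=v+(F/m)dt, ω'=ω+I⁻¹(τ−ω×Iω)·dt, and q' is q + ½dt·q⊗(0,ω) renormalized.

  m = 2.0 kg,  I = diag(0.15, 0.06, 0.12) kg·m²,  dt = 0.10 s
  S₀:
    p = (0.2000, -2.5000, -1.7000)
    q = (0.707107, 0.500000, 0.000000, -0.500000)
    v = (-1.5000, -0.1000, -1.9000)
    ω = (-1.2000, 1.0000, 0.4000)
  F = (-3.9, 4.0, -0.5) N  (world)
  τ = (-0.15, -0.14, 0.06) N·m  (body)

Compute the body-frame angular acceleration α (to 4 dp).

α = (-1.1600, -2.0933, -0.4000)

ω×(Iω) gyroscopic = (0.0240, -0.0144, 0.1080)
angular accel α = (-1.1600, -2.0933, -0.4000)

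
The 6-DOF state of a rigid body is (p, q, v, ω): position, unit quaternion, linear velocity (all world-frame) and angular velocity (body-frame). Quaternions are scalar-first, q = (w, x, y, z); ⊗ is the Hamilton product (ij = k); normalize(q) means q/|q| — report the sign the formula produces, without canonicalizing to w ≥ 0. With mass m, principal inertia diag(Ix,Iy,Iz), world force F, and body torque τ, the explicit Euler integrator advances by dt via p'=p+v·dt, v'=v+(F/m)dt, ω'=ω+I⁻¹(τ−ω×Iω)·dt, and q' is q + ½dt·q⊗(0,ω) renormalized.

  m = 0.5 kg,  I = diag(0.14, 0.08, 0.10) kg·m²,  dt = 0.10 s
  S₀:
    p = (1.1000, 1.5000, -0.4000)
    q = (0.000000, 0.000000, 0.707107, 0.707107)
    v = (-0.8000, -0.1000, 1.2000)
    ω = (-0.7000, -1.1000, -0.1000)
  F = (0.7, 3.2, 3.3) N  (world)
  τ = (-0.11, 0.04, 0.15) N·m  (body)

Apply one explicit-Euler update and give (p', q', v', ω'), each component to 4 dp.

p' = (1.0200, 1.4900, -0.2800)
q' = (0.0423, 0.0353, 0.6809, 0.7303)
v' = (-0.6600, 0.5400, 1.8600)
ω' = (-0.7801, -1.0535, 0.0962)

p + v·dt = (1.0200, 1.4900, -0.2800)
new velocity v' = (-0.6600, 0.5400, 1.8600)
gyro term ω×Iω = (0.0022, 0.0028, -0.0462)
(τ − ω×Iω)/I = (-0.8014, 0.4650, 1.9620)
ω' = ω + α·dt = (-0.7801, -1.0535, 0.0962)
2q̇ = q⊗(0,ω) = (0.8485284, 0.7071070, -0.4949749, 0.4949749)
q + ½dt·q⊗(0,ω), renormalized = (0.0423, 0.0353, 0.6809, 0.7303)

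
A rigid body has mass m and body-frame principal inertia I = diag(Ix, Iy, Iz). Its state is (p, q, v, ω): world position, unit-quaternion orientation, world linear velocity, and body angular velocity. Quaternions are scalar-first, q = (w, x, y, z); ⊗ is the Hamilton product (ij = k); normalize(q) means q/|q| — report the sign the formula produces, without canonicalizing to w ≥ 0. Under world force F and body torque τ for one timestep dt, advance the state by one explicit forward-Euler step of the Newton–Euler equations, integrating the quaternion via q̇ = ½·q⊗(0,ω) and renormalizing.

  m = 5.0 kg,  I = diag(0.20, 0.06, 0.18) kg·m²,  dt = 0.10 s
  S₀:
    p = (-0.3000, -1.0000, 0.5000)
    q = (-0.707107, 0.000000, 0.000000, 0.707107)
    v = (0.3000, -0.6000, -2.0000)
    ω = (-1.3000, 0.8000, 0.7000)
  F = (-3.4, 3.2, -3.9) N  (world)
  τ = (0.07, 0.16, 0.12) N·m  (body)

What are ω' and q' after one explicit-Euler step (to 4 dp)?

ω×(Iω) gyroscopic = (0.0672, -0.0182, 0.1456)
angular accel α = (0.0140, 2.9700, -0.1422)
ω + α·dt = (-1.2986, 1.0970, 0.6858)
q⊗(0,ω) = (-0.4949749, 0.3535535, -1.4849247, -0.4949749)
q' = normalize(q + ½dt·q⊗(0,ω)) = (-0.7293, 0.0176, -0.0740, 0.6800)

ω' = (-1.2986, 1.0970, 0.6858)
q' = (-0.7293, 0.0176, -0.0740, 0.6800)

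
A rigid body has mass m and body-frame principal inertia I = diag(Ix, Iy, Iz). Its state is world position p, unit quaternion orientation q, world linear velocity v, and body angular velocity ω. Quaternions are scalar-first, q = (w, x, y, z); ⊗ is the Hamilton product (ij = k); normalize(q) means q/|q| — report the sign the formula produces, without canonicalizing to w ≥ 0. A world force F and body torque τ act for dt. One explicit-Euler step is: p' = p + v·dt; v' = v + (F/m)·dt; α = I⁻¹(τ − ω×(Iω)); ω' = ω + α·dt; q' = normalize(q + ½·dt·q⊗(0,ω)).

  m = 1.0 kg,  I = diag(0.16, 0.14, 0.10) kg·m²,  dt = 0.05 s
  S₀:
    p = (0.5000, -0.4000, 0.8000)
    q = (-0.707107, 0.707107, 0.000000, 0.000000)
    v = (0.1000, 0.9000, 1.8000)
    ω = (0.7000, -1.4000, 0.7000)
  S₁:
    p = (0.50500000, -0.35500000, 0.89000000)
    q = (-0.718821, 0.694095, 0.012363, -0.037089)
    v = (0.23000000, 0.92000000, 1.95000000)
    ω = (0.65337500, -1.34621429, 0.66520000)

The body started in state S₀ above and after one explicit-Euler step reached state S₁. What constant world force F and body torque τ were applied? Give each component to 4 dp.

rate change Δω = (-0.04662500, 0.05378571, -0.03480000)
ω₀×(Iω₀) = (0.0392, 0.0294, 0.0196)
I·α + gyro = (-0.1100, 0.1800, -0.0500)
v₁ − v₀ = (0.13000000, 0.02000000, 0.15000000)
m·(v₁−v₀)/dt = (2.6000, 0.4000, 3.0000)

F = (2.6000, 0.4000, 3.0000)
τ = (-0.1100, 0.1800, -0.0500)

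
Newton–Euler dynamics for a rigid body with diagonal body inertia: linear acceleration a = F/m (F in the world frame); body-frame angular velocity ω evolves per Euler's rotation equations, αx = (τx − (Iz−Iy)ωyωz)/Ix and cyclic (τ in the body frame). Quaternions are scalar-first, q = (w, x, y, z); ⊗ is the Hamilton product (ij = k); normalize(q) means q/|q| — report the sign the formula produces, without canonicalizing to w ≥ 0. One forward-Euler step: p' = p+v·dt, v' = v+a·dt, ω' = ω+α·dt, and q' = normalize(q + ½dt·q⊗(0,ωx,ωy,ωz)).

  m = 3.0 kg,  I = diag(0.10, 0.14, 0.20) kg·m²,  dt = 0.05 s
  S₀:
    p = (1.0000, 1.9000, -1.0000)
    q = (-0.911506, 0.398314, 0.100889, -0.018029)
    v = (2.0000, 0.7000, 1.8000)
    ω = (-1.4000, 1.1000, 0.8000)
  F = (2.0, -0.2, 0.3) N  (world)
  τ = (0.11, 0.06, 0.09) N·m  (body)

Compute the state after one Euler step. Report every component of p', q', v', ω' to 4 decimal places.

p' = (1.1000, 1.9350, -0.9100)
q' = (-0.8989, 0.4322, 0.0684, -0.0217)
v' = (2.0333, 0.6967, 1.8050)
ω' = (-1.3714, 1.0814, 0.8379)

a = (0.6667, -0.0667, 0.1000)
p' = p + v·dt = (1.1000, 1.9350, -0.9100)
new velocity v' = (2.0333, 0.6967, 1.8050)
ω×(Iω) gyroscopic = (0.0528, 0.1120, -0.0616)
(τ − ω×Iω)/I = (0.5720, -0.3714, 0.7580)
ω + α·dt = (-1.3714, 1.0814, 0.8379)
2q̇ = q⊗(0,ω) = (0.4610849, 1.3766515, -1.2960672, -0.1498148)
updated quaternion q' = (-0.8989, 0.4322, 0.0684, -0.0217)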